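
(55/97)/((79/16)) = 880/7663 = 0.11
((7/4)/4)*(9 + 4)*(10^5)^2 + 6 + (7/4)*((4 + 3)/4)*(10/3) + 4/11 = 15015000004375/264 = 56875000016.57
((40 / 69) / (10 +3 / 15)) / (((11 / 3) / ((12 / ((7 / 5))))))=4000 / 30107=0.13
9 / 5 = 1.80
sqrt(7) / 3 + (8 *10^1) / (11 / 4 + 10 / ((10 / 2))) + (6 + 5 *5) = sqrt(7) / 3 + 909 / 19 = 48.72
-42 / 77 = -6 / 11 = -0.55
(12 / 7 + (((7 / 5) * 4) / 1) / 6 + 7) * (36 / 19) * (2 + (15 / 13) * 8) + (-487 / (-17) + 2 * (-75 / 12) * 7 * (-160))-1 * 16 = 2089539867 / 146965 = 14217.94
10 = 10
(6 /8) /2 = 3 /8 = 0.38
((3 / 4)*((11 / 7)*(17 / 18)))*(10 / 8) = 935 / 672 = 1.39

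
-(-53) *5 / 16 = 265 / 16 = 16.56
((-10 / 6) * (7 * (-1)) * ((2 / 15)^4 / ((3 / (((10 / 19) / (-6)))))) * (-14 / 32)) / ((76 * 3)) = 49 / 236852100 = 0.00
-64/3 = -21.33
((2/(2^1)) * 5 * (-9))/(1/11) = -495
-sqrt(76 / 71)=-2 * sqrt(1349) / 71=-1.03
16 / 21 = 0.76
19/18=1.06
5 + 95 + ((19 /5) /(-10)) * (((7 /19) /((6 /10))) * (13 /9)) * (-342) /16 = 25729 /240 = 107.20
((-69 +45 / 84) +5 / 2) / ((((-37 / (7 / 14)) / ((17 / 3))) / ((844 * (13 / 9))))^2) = -4016209447367 / 6986007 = -574893.42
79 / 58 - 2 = -37 / 58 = -0.64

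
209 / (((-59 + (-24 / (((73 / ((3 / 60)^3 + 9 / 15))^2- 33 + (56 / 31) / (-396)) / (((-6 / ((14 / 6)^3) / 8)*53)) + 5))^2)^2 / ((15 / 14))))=13159011432007952180848472475321043110355612251717969089434333374065760744735 / 204558436836699724489214911648663295761090967127597813066710498301780452185886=0.06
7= 7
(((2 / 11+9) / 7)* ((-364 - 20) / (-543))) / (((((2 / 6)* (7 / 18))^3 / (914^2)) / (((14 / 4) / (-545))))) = -850305559689216 / 372187585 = -2284615.59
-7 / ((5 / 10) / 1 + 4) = -14 / 9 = -1.56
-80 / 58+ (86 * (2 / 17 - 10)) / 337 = -648152 / 166141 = -3.90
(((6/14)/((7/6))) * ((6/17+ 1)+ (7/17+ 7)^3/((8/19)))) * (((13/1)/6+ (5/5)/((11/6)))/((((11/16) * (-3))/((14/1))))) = -27251189120/4161311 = -6548.70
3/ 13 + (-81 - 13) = -1219/ 13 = -93.77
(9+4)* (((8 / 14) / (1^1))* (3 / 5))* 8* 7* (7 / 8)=218.40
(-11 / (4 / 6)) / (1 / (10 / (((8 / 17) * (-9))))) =38.96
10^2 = 100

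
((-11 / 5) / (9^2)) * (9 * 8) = -1.96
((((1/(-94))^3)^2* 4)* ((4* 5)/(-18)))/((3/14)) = -35/1164155255532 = -0.00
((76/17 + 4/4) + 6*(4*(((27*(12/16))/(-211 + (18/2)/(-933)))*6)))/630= -0.01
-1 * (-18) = 18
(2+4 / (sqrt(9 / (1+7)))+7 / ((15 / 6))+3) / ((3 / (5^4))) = 5000 * sqrt(2) / 9+1625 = 2410.67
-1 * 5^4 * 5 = -3125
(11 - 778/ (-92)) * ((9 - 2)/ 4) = 6265/ 184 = 34.05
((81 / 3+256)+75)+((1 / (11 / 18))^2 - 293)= 8189 / 121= 67.68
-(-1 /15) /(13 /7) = 7 /195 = 0.04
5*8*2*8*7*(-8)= -35840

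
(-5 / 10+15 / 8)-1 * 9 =-61 / 8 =-7.62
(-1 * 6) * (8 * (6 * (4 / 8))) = -144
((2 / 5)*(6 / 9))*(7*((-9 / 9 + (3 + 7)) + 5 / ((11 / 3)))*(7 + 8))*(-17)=-54264 / 11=-4933.09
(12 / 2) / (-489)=-2 / 163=-0.01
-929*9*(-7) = 58527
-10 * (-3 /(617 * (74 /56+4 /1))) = 840 /91933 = 0.01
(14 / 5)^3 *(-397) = -1089368 / 125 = -8714.94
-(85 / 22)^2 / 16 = -7225 / 7744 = -0.93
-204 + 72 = -132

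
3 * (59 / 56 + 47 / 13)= 10197 / 728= 14.01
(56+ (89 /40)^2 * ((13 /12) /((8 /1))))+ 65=121.67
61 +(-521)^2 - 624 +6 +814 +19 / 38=543397 / 2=271698.50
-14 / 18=-7 / 9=-0.78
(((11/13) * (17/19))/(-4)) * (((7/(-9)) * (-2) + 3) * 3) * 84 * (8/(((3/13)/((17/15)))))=-7298984/855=-8536.82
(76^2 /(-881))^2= 33362176 /776161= 42.98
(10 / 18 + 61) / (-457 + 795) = 0.18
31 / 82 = 0.38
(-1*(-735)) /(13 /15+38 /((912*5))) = 840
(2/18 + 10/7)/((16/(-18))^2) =873/448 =1.95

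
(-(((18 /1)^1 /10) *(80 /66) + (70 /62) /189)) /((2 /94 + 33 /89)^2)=-352451920927 /24763147200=-14.23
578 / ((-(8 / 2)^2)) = -289 / 8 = -36.12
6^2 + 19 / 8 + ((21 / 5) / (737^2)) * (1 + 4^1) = 166753051 / 4345352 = 38.38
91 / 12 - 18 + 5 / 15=-121 / 12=-10.08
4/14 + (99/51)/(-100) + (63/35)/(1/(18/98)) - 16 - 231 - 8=-254.40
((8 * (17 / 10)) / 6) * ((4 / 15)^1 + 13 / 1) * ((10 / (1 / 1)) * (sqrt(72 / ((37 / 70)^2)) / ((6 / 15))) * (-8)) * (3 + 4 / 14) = -24898880 * sqrt(2) / 111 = -317228.23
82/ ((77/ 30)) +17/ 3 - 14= 5455/ 231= 23.61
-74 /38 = -37 /19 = -1.95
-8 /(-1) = 8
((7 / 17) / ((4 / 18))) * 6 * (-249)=-47061 / 17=-2768.29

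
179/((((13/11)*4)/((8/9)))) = 3938/117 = 33.66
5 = 5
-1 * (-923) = 923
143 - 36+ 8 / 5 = 543 / 5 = 108.60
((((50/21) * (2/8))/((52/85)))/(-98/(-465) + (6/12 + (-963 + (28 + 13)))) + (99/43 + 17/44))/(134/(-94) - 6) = -4658534582619/12870840575593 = -0.36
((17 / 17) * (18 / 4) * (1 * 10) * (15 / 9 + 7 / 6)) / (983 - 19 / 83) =1411 / 10876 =0.13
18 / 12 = 3 / 2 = 1.50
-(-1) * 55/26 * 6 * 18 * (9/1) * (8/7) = 213840/91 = 2349.89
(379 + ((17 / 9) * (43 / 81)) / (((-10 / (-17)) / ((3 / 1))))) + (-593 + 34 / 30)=-504839 / 2430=-207.75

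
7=7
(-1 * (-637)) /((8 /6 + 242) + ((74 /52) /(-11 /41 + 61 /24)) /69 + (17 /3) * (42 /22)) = 14060169123 /5609954225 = 2.51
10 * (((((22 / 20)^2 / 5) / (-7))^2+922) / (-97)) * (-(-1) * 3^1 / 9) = -11294514641 / 356475000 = -31.68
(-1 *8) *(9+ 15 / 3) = -112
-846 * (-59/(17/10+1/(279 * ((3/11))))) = 417780180/14339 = 29135.94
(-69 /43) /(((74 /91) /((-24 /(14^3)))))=2691 /155918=0.02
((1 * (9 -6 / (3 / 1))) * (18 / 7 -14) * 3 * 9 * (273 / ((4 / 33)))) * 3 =-14594580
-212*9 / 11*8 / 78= -2544 / 143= -17.79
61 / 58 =1.05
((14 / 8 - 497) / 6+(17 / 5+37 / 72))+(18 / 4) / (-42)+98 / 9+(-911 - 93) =-1071.85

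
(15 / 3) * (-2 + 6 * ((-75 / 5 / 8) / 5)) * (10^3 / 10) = -2125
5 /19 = 0.26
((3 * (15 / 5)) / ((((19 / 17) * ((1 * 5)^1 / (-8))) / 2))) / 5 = -2448 / 475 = -5.15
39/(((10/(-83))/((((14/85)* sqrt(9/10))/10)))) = -67977* sqrt(10)/42500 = -5.06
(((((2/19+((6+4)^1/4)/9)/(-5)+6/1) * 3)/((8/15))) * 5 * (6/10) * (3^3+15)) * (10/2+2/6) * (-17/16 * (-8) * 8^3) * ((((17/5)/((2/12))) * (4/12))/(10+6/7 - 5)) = 440637754368/3895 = 113129076.86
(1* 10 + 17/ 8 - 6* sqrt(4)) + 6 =49/ 8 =6.12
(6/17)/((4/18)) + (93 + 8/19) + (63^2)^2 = 5088237091/323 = 15753056.01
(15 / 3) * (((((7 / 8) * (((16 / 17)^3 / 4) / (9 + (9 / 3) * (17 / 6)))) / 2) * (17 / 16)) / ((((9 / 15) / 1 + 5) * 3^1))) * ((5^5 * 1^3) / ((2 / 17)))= 15625 / 357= 43.77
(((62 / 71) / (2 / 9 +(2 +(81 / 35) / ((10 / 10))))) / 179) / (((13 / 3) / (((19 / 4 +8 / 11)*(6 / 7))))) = 3025755 / 2597046023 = 0.00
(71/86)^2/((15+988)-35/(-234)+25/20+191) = 589797/1034417503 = 0.00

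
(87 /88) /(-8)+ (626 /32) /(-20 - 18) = -8539 /13376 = -0.64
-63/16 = -3.94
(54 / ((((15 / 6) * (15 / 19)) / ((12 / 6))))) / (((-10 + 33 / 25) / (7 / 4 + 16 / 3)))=-9690 / 217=-44.65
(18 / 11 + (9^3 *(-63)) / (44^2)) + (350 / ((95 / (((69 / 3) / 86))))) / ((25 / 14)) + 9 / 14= -1156558877 / 55359920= -20.89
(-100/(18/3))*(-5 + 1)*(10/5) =400/3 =133.33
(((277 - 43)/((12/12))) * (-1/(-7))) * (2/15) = 156/35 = 4.46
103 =103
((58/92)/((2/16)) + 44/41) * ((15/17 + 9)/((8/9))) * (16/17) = 17442432/272527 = 64.00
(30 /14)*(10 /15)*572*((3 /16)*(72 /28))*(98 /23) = 38610 /23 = 1678.70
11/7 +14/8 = 93/28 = 3.32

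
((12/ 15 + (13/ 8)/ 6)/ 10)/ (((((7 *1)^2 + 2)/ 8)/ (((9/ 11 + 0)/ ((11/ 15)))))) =771/ 41140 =0.02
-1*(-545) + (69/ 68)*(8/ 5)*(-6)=45497/ 85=535.26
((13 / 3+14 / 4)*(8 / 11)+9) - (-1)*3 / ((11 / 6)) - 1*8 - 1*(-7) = 46 / 3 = 15.33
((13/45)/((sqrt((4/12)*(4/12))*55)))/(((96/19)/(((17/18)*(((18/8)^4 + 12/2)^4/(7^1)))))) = 222821663850914999/529139970867200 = 421.10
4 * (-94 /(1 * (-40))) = 47 /5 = 9.40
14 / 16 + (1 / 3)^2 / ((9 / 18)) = 79 / 72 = 1.10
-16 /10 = -8 /5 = -1.60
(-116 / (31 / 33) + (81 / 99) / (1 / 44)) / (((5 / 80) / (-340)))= 14753280 / 31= 475912.26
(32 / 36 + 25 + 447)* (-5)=-2364.44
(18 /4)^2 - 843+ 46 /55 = -180821 /220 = -821.91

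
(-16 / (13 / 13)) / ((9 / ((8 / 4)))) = -32 / 9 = -3.56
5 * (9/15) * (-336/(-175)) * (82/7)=11808/175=67.47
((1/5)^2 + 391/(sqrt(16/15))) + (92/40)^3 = 12207/1000 + 391 * sqrt(15)/4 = 390.79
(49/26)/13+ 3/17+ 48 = 277655/5746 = 48.32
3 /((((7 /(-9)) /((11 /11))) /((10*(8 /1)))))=-2160 /7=-308.57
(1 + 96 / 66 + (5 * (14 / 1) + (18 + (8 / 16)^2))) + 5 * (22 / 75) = 60833 / 660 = 92.17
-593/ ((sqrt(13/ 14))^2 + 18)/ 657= -8302/ 174105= -0.05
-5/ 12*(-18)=15/ 2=7.50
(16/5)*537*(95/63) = 54416/21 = 2591.24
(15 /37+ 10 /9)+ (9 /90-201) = -663947 /3330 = -199.38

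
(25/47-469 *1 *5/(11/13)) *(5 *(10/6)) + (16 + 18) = -35760266/1551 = -23056.26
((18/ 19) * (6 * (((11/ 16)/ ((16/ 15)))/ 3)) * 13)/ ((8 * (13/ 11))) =16335/ 9728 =1.68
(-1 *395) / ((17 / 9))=-3555 / 17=-209.12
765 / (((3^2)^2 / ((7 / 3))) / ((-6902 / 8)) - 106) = -18480105 / 2561614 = -7.21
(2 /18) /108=1 /972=0.00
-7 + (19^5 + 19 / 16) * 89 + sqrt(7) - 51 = sqrt(7) + 3525965739 / 16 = 220372861.33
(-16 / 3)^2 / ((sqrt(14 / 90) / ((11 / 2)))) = 1408*sqrt(35) / 21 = 396.66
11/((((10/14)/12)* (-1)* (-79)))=2.34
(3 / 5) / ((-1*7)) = -3 / 35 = -0.09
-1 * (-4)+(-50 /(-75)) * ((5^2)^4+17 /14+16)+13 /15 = 27345466 /105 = 260433.01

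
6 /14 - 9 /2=-57 /14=-4.07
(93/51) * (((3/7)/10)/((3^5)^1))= 31/96390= 0.00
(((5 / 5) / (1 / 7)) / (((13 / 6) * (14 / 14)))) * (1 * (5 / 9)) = 70 / 39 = 1.79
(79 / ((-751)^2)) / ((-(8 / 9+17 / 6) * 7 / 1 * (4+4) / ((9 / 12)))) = -2133 / 4232263504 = -0.00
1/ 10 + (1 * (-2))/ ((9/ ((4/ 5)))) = -7/ 90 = -0.08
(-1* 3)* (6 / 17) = -18 / 17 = -1.06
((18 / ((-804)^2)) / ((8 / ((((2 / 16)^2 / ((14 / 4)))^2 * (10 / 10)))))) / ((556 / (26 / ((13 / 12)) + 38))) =31 / 4007471218688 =0.00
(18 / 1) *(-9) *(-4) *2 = 1296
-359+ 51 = -308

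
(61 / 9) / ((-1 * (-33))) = 61 / 297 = 0.21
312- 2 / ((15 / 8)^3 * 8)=1052872 / 3375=311.96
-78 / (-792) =13 / 132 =0.10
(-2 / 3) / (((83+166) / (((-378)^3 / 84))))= 1721.49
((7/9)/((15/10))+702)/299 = 18968/8073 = 2.35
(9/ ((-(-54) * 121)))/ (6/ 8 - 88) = -2/ 126687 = -0.00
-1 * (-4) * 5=20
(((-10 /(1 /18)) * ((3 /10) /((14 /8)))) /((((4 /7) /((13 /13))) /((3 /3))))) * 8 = -432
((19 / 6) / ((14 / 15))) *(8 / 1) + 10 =260 / 7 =37.14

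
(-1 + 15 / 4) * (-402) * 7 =-15477 / 2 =-7738.50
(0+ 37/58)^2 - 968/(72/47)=-19118747/30276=-631.48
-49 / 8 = -6.12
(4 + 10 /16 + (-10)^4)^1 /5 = 80037 /40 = 2000.92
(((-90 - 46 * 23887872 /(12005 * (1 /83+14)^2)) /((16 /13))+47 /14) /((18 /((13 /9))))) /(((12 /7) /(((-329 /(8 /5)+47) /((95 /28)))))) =35601379481177107 /36266162083200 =981.67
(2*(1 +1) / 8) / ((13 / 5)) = 5 / 26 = 0.19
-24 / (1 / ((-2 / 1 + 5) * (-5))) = 360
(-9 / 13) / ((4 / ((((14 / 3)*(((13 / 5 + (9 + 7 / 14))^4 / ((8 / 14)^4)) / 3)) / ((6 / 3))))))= -3602729712967 / 133120000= -27063.77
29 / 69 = 0.42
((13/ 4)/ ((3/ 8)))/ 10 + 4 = 73/ 15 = 4.87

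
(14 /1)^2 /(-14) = -14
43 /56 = 0.77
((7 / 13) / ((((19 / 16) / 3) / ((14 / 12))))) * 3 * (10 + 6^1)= 18816 / 247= 76.18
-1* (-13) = 13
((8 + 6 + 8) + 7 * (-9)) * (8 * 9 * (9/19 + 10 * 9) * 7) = -35521416/19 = -1869548.21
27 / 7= 3.86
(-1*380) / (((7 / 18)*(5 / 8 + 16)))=-2880 / 49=-58.78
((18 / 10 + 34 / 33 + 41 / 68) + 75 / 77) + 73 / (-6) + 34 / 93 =-18001993 / 2434740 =-7.39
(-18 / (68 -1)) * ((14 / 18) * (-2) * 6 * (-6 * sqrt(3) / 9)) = -112 * sqrt(3) / 67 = -2.90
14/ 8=1.75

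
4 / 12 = 1 / 3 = 0.33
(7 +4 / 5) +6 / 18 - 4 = 62 / 15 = 4.13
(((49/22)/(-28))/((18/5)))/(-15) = 7/4752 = 0.00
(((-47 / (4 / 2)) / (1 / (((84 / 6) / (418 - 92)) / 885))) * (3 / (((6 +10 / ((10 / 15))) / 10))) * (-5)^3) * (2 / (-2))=-5875 / 28851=-0.20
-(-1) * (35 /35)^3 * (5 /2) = 5 /2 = 2.50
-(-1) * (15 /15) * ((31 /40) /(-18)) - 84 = -60511 /720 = -84.04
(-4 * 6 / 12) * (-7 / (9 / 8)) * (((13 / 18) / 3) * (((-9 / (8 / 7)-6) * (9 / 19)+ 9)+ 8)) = 144235 / 4617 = 31.24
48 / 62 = 24 / 31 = 0.77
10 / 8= 5 / 4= 1.25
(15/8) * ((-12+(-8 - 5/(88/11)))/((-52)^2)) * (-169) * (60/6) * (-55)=-680625/512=-1329.35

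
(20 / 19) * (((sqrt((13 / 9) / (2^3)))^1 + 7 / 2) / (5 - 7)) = -35 / 19 - 5 * sqrt(26) / 114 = -2.07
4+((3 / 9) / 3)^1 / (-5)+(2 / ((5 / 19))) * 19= 6677 / 45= 148.38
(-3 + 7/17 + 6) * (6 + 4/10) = 1856/85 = 21.84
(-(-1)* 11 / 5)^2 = 121 / 25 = 4.84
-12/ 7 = -1.71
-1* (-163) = 163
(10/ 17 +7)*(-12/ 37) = -1548/ 629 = -2.46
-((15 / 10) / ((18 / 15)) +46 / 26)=-157 / 52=-3.02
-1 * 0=0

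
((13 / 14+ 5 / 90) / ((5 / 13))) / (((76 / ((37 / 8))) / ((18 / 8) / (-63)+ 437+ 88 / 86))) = 873680223 / 12810560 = 68.20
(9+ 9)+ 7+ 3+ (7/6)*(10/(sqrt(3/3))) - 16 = 71/3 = 23.67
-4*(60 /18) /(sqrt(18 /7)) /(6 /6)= -20*sqrt(14) /9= -8.31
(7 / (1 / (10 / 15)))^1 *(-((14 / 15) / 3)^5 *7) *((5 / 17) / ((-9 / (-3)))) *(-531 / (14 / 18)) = 444242624 / 69710625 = 6.37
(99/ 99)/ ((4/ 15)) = 15/ 4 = 3.75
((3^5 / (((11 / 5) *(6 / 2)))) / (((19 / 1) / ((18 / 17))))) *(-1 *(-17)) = 34.88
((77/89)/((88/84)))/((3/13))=637/178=3.58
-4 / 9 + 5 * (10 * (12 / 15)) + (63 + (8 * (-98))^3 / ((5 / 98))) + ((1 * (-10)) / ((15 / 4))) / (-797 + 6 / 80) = -13548593441459101 / 1434465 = -9445049855.84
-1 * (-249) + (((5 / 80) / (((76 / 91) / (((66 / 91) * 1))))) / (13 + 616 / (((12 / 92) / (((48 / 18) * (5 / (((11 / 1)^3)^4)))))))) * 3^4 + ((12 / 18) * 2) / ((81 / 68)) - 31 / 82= 50568160925603817485561 / 202208360870901954528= 250.08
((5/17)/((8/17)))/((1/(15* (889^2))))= 59274075/8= 7409259.38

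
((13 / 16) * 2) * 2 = 3.25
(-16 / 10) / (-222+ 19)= 8 / 1015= 0.01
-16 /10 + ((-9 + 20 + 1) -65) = -273 /5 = -54.60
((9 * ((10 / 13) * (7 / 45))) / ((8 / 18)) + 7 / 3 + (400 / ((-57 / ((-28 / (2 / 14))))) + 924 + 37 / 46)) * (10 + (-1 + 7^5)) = 660601492864 / 17043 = 38760869.15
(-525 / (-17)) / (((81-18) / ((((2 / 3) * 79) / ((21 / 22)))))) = 86900 / 3213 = 27.05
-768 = -768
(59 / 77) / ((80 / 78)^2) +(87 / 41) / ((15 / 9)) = 10110339 / 5051200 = 2.00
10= 10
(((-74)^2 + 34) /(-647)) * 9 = -49590 /647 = -76.65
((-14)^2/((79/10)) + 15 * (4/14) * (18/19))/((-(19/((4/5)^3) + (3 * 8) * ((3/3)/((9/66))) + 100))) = -669440/7260337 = -0.09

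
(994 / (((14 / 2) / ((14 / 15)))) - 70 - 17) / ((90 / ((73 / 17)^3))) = 265698611 / 6632550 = 40.06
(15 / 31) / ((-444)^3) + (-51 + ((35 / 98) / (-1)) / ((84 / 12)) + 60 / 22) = -23558016559207 / 487503922752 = -48.32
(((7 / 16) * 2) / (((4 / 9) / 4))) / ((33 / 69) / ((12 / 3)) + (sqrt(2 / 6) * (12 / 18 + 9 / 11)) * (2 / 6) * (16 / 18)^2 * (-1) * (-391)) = -3074841629937 / 25451329679651642 + 655389141998976 * sqrt(3) / 12725664839825821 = 0.09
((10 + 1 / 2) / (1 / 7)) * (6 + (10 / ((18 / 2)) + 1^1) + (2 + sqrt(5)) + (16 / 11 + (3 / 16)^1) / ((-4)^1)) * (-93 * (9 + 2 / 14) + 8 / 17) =-5438676481 / 8976 - 1061844 * sqrt(5) / 17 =-745581.12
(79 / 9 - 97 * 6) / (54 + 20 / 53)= -24857 / 2358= -10.54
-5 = -5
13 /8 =1.62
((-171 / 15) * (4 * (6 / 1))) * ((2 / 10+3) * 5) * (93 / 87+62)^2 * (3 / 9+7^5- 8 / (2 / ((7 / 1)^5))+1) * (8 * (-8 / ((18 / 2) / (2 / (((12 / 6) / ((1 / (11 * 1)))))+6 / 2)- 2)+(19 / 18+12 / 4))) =-418081897071934976 / 12615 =-33141648598647.24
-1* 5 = -5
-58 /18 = -29 /9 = -3.22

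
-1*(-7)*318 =2226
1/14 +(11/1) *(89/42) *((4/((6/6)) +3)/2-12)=-16637/84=-198.06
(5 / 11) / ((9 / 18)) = 10 / 11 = 0.91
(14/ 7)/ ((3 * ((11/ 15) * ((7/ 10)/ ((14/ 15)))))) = 40/ 33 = 1.21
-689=-689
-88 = -88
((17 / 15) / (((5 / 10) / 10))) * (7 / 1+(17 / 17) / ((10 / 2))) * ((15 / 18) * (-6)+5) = 0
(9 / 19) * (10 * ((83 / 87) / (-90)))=-83 / 1653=-0.05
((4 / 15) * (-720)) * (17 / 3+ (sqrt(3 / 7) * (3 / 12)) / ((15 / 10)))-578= -1666-32 * sqrt(21) / 7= -1686.95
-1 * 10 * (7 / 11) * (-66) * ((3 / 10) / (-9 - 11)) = -63 / 10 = -6.30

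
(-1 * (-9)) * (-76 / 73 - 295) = -194499 / 73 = -2664.37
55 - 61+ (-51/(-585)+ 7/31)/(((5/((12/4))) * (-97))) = -5865542/977275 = -6.00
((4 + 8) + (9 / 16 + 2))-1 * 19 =-71 / 16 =-4.44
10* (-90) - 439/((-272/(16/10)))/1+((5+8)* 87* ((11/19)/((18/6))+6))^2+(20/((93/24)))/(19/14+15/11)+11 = 39106497344208691/797134930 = 49058817.86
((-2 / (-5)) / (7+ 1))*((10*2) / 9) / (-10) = -1 / 90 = -0.01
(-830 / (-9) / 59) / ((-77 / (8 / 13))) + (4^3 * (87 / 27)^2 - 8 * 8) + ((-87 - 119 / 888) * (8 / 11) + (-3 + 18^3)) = 1126800546142 / 176999823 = 6366.11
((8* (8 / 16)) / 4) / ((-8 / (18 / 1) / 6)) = -27 / 2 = -13.50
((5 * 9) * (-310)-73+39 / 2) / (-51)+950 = 124907 / 102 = 1224.58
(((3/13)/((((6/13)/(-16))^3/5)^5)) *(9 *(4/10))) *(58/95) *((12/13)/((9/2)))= -1236150571827232067314606145536000/30292137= -40807638359328431246518070.00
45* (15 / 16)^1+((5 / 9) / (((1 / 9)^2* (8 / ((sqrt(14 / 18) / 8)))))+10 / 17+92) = 15* sqrt(7) / 64+36659 / 272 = 135.40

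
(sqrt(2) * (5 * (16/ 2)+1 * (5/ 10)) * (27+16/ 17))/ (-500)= -3.20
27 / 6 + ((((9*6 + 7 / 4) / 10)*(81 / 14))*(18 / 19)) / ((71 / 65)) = 2453319 / 75544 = 32.48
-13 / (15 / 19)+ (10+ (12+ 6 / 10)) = 92 / 15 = 6.13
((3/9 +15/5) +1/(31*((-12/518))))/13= 361/2418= 0.15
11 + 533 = 544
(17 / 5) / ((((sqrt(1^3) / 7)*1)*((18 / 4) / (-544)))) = -129472 / 45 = -2877.16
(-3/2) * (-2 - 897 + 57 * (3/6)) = 5223/4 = 1305.75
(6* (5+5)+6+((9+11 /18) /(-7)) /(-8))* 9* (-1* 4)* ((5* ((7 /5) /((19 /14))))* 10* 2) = -4669070 /19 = -245740.53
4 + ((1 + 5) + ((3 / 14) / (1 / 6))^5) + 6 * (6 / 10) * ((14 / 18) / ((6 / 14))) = 5053871 / 252105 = 20.05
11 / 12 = 0.92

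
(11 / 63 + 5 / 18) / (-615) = -19 / 25830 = -0.00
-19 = -19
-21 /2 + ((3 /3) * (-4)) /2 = -12.50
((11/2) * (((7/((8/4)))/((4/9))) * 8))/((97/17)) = 11781/194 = 60.73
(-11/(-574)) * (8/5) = 44/1435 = 0.03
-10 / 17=-0.59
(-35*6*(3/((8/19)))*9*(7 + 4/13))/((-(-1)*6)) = -1705725/104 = -16401.20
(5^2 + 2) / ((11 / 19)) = 513 / 11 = 46.64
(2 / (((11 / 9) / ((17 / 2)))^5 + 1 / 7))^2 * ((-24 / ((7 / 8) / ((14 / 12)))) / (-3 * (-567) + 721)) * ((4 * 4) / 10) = -25193140527194644824239616 / 6085609404754679602923985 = -4.14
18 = 18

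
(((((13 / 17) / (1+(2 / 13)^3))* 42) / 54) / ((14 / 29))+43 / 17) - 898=-603372601 / 674730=-894.24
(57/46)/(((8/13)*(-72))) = -247/8832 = -0.03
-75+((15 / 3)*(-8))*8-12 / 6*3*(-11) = -329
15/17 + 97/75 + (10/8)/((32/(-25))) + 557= 91098097/163200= 558.20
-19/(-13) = 19/13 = 1.46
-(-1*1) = 1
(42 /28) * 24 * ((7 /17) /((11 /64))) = 16128 /187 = 86.25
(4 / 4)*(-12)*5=-60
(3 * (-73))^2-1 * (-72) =48033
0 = 0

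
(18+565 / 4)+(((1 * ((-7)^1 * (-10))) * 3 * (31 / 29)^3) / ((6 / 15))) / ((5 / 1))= 28048013 / 97556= 287.51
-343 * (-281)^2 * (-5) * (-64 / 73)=-8666759360 / 73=-118722730.96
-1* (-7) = 7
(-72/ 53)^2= 5184/ 2809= 1.85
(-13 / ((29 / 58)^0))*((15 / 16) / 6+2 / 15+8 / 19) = -9.24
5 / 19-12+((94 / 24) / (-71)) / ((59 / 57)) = -3753555 / 318364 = -11.79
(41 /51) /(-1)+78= 3937 /51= 77.20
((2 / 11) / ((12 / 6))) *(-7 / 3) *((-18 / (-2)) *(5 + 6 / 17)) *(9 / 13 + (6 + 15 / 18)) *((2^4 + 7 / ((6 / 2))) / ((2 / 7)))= -1006705 / 204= -4934.83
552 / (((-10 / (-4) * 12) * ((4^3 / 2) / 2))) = 23 / 20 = 1.15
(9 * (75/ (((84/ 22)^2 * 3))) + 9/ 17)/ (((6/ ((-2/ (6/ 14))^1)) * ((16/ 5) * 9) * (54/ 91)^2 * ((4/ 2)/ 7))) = -2202290545/ 513962496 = -4.28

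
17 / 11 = 1.55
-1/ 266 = -0.00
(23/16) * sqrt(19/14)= 23 * sqrt(266)/224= 1.67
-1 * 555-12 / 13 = -7227 / 13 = -555.92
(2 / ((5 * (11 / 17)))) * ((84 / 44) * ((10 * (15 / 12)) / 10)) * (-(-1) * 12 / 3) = 714 / 121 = 5.90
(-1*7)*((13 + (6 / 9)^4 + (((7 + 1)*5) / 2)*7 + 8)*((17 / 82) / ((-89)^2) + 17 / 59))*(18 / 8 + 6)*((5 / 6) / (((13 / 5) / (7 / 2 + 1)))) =-3869.05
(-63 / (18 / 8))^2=784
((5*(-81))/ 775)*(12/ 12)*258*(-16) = 334368/ 155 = 2157.21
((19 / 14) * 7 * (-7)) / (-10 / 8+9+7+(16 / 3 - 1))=-798 / 229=-3.48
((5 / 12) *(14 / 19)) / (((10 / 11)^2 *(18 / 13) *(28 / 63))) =11011 / 18240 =0.60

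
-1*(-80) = 80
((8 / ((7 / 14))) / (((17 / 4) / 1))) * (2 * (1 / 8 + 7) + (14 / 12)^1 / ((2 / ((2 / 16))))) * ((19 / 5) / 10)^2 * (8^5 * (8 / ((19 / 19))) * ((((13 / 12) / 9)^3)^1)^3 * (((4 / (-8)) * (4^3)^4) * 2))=-353248200445357195264 / 1944527358671685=-181662.76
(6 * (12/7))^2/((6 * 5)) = 864/245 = 3.53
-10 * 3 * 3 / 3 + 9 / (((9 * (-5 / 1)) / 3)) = -153 / 5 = -30.60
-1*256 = -256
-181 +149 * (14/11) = 95/11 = 8.64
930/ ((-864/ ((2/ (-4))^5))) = 0.03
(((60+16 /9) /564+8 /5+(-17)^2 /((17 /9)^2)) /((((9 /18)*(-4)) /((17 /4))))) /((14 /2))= -1115183 /44415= -25.11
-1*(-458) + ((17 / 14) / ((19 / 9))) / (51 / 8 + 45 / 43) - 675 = -24551939 / 113183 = -216.92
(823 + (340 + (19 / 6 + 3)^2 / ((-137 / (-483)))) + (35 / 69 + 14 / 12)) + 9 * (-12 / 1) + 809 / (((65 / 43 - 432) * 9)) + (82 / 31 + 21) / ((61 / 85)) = 4858138633826695 / 3970747888236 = 1223.48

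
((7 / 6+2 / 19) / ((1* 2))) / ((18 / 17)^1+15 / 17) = 2465 / 7524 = 0.33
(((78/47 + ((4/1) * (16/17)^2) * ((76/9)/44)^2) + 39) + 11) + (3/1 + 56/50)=186078516749/3328174575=55.91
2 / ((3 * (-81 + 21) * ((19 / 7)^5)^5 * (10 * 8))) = -0.00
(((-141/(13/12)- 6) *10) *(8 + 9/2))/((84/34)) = -626875/91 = -6888.74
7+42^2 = 1771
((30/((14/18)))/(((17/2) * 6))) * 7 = 90/17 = 5.29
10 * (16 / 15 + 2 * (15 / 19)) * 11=16588 / 57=291.02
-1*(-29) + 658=687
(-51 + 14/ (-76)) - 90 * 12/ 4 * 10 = -104545/ 38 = -2751.18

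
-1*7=-7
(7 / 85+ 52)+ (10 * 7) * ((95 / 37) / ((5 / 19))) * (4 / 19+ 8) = 5659.65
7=7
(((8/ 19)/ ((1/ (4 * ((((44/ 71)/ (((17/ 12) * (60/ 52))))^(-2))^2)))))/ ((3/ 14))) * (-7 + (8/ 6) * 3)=-9285539413504375/ 8135752109056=-1141.33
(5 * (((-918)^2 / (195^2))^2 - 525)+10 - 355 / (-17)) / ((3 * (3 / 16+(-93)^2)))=-14918407232 / 2799667034125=-0.01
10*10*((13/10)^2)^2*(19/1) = 542659/100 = 5426.59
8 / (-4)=-2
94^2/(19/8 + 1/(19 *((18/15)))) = 4029216/1103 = 3652.96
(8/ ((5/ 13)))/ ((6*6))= 26/ 45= 0.58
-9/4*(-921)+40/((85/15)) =141393/68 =2079.31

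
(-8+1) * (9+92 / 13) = -1463 / 13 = -112.54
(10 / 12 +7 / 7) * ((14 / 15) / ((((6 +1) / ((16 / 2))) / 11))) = 968 / 45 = 21.51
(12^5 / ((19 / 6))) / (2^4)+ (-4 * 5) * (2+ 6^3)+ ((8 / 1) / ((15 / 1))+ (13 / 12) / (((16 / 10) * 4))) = 20131871 / 36480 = 551.86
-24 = -24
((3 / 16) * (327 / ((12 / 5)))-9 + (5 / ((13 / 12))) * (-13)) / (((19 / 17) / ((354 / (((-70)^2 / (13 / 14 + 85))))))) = -10066738887 / 41708800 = -241.36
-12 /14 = -6 /7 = -0.86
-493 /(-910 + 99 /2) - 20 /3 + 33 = 138917 /5163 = 26.91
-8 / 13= -0.62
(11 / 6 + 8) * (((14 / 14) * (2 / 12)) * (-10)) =-295 / 18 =-16.39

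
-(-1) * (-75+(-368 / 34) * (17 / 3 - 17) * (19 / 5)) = 5867 / 15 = 391.13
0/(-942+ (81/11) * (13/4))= 0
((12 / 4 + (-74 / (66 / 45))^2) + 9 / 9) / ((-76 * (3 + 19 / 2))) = -308509 / 114950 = -2.68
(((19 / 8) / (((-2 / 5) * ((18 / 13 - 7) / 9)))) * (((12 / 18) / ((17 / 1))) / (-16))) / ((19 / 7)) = -1365 / 158848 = -0.01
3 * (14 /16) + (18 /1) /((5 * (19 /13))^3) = 2.67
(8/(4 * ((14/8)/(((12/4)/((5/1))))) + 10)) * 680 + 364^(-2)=33266689/132496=251.08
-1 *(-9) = 9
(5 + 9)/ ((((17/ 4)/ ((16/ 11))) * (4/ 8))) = 1792/ 187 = 9.58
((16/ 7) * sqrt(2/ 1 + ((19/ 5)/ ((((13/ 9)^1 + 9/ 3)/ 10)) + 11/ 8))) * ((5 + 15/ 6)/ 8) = 9 * sqrt(530)/ 28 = 7.40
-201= -201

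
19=19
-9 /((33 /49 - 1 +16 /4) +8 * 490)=-441 /192260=-0.00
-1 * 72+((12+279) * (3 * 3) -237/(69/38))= 55579/23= 2416.48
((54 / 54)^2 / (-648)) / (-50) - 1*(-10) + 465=15390001 / 32400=475.00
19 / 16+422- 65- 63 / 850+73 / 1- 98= 2265171 / 6800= 333.11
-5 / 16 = -0.31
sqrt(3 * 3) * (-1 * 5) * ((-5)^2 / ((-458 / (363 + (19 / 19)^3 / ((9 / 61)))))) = 208000 / 687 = 302.77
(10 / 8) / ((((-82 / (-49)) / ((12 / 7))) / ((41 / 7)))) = 15 / 2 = 7.50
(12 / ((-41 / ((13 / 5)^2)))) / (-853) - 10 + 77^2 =5175131703 / 874325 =5919.00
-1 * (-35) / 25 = 7 / 5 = 1.40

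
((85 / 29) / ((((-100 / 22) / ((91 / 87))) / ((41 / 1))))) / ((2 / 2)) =-697697 / 25230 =-27.65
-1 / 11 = -0.09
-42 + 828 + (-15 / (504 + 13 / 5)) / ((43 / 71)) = 85605009 / 108919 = 785.95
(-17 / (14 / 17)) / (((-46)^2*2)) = -289 / 59248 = -0.00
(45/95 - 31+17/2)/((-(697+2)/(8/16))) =279/17708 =0.02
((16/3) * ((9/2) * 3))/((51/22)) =528/17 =31.06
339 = 339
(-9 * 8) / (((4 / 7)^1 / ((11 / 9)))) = -154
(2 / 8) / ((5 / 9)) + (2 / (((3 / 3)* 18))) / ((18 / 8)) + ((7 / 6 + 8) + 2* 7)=38339 / 1620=23.67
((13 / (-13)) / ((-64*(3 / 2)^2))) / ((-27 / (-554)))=277 / 1944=0.14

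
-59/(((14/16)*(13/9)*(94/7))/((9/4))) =-4779/611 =-7.82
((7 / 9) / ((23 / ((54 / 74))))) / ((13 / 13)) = 21 / 851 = 0.02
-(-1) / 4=0.25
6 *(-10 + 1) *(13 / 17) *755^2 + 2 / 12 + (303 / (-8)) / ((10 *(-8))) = -768302475107 / 32640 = -23538678.77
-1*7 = -7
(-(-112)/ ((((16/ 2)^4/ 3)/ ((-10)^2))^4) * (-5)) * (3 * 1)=-3322265625/ 68719476736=-0.05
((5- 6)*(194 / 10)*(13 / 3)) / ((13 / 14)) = -1358 / 15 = -90.53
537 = 537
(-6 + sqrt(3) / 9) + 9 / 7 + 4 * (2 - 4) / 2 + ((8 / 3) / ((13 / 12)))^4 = 28.19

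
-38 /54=-19 /27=-0.70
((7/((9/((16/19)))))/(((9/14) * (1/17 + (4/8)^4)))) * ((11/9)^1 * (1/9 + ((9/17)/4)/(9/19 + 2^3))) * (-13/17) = -145448576/146225007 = -0.99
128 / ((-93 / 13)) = -1664 / 93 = -17.89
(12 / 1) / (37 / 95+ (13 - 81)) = -380 / 2141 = -0.18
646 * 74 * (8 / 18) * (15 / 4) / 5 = 47804 / 3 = 15934.67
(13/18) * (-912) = -1976/3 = -658.67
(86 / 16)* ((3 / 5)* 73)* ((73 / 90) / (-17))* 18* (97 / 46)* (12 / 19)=-200045331 / 742900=-269.28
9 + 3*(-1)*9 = -18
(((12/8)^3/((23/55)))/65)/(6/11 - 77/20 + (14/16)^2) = -4840/98969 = -0.05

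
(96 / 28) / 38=12 / 133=0.09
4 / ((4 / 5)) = 5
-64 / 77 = -0.83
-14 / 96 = -7 / 48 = -0.15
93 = 93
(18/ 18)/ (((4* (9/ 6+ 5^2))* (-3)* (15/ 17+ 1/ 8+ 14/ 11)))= -748/ 542349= -0.00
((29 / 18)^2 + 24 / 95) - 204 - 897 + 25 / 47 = -1587882623 / 1446660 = -1097.62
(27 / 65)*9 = 243 / 65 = 3.74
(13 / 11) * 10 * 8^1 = 1040 / 11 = 94.55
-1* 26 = -26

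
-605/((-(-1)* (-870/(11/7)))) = 1331/1218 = 1.09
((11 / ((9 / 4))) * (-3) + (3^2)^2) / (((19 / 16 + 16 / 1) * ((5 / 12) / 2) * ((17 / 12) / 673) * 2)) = 102855936 / 23375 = 4400.25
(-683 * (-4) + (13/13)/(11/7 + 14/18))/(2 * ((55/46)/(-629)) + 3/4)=3661.80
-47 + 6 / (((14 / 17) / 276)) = 13747 / 7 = 1963.86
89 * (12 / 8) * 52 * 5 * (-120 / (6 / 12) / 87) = -2776800 / 29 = -95751.72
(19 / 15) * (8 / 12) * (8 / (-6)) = -152 / 135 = -1.13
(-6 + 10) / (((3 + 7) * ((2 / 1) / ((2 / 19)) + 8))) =2 / 135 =0.01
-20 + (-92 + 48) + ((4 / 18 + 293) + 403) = 5690 / 9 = 632.22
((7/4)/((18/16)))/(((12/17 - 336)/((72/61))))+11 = 955699/86925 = 10.99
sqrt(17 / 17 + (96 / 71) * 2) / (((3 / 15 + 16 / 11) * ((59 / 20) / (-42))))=-6600 * sqrt(18673) / 54457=-16.56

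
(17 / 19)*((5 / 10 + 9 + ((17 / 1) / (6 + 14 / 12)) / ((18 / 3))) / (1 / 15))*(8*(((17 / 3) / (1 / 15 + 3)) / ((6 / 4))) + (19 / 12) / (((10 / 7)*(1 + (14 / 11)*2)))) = 1350.33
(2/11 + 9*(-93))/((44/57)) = -524685/484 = -1084.06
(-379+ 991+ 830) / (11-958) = -1442 / 947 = -1.52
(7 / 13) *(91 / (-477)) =-49 / 477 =-0.10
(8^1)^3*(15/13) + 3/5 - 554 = 2429/65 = 37.37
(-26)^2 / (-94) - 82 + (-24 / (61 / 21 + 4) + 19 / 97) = -61128731 / 661055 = -92.47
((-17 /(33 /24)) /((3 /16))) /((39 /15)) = -10880 /429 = -25.36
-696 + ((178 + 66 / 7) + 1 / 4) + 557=1363 / 28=48.68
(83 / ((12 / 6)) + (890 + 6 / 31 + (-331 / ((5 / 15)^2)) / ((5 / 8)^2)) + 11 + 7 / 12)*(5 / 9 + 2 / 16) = -3045426293 / 669600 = -4548.13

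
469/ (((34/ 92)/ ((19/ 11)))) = 409906/ 187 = 2192.01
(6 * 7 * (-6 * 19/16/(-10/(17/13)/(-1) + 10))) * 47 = -318801/400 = -797.00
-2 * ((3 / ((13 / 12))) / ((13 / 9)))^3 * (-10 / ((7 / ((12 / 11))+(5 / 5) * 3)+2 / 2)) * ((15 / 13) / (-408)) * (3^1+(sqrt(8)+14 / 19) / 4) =-12346437312 / 101338854955-102036672 * sqrt(2) / 5333623945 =-0.15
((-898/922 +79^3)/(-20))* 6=-68187159/461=-147911.41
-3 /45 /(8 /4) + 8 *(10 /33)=263 /110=2.39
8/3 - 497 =-1483/3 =-494.33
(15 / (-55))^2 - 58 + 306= 30017 / 121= 248.07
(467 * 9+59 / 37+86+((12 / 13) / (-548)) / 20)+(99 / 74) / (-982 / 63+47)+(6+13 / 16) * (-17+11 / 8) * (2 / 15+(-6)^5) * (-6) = -103533915953597037 / 20865626080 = -4961936.71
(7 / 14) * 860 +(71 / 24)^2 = 252721 / 576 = 438.75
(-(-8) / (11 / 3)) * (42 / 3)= 336 / 11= 30.55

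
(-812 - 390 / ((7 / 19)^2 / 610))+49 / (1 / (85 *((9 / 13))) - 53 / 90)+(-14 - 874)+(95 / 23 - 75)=-49434400784 / 28175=-1754548.39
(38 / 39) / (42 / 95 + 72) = 1805 / 134199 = 0.01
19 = 19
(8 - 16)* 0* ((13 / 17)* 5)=0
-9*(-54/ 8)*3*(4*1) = 729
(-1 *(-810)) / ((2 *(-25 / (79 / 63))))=-711 / 35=-20.31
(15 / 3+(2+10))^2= 289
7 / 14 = 1 / 2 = 0.50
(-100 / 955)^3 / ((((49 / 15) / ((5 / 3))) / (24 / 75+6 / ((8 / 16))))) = -352000 / 48775097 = -0.01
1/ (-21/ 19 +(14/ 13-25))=-247/ 6182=-0.04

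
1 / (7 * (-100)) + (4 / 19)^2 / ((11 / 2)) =0.01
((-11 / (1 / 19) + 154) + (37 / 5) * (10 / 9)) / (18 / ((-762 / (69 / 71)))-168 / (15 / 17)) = 18980785 / 77266971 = 0.25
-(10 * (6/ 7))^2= -3600/ 49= -73.47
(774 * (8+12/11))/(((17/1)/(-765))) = -3483000/11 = -316636.36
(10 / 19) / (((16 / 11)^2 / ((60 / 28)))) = 9075 / 17024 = 0.53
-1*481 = -481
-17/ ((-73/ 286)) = 66.60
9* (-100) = -900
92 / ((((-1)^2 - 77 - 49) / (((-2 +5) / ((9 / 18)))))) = -552 / 125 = -4.42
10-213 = -203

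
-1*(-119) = 119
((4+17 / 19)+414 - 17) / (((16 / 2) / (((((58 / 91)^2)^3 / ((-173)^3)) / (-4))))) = 9084141758312 / 55865059321329437543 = 0.00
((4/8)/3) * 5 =5/6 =0.83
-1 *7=-7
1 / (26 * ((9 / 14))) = 7 / 117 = 0.06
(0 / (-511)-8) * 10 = -80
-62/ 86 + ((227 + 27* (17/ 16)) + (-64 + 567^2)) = 321679.97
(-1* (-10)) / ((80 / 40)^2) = 5 / 2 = 2.50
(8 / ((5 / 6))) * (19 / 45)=304 / 75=4.05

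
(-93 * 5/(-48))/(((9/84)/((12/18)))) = 1085/18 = 60.28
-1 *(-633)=633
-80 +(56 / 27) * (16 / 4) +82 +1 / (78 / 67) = 7831 / 702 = 11.16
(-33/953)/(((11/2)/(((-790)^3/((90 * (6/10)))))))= 493039000/8577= 57483.85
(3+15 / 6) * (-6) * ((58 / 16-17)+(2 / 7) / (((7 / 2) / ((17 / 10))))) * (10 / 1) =856119 / 196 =4367.95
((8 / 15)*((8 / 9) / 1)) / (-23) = -64 / 3105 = -0.02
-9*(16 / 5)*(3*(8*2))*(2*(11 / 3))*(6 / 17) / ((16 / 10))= -38016 / 17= -2236.24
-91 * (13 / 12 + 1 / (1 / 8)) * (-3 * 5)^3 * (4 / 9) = 1239875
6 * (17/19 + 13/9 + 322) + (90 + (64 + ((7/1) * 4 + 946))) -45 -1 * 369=151622/57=2660.04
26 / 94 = 0.28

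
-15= -15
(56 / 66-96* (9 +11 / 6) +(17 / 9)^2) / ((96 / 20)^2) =-23067625 / 513216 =-44.95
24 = 24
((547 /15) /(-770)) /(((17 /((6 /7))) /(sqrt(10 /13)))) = -547 * sqrt(130) /2977975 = -0.00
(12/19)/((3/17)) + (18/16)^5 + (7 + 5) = 10821259/622592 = 17.38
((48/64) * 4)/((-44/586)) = -879/22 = -39.95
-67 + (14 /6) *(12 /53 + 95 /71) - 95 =-1787609 /11289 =-158.35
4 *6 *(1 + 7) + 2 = 194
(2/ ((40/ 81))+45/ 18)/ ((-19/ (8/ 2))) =-131/ 95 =-1.38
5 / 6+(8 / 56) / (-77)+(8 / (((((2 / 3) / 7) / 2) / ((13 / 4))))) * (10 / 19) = 17708731 / 61446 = 288.20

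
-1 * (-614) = 614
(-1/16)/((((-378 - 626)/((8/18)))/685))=685/36144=0.02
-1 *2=-2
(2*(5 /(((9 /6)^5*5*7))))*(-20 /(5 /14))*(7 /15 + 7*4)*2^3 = -1748992 /3645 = -479.83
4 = 4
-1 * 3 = -3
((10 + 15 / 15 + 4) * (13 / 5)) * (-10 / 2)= -195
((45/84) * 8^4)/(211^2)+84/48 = 2242969/1246588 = 1.80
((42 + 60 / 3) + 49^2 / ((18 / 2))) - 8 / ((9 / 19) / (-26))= 6911 / 9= 767.89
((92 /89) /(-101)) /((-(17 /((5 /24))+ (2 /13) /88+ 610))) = 263120 /17780071209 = 0.00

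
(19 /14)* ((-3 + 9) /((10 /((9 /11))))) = 513 /770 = 0.67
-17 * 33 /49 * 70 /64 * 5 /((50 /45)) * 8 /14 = -25245 /784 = -32.20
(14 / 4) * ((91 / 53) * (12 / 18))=637 / 159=4.01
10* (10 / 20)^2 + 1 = 7 / 2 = 3.50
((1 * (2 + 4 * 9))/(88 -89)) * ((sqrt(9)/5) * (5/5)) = -114/5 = -22.80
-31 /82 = -0.38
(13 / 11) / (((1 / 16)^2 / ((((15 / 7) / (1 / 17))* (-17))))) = -14426880 / 77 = -187362.08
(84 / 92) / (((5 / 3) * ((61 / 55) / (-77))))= -53361 / 1403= -38.03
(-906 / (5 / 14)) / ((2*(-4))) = 3171 / 10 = 317.10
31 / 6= 5.17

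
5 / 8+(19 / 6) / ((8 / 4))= 53 / 24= 2.21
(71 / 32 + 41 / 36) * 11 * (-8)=-295.47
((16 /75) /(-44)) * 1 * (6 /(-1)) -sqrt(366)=8 /275 -sqrt(366)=-19.10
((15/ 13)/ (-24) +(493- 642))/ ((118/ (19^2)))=-5595861/ 12272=-455.99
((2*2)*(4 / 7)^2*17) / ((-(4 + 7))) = -1088 / 539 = -2.02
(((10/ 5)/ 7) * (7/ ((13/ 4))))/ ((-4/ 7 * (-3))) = 14/ 39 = 0.36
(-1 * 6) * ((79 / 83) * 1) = -474 / 83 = -5.71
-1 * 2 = -2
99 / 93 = 33 / 31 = 1.06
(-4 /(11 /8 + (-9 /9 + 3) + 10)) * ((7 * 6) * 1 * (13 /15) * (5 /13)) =-448 /107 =-4.19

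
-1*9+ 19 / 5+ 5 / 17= -417 / 85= -4.91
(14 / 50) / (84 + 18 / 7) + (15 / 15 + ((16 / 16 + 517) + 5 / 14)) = 27539084 / 53025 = 519.36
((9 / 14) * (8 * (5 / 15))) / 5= 12 / 35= 0.34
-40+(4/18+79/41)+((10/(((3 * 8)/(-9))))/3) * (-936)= 417763/369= 1132.15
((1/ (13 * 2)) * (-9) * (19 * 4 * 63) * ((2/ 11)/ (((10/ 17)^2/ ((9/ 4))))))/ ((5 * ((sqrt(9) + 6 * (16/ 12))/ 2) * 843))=-9340191/ 110503250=-0.08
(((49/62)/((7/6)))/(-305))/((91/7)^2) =-21/1597895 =-0.00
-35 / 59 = -0.59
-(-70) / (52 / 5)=6.73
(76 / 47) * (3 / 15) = 76 / 235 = 0.32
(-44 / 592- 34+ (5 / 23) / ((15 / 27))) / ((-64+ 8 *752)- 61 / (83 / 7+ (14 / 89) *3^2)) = -948098733 / 167405605340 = -0.01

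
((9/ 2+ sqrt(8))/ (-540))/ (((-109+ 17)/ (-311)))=-311/ 11040 - 311 * sqrt(2)/ 24840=-0.05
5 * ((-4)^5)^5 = -5629499534213120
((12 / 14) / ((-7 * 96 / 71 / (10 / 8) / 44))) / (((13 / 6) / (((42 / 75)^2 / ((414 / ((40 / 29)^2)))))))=-0.00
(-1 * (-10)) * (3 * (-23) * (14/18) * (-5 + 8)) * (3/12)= -805/2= -402.50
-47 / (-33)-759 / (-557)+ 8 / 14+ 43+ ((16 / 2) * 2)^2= 38903539 / 128667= 302.36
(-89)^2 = 7921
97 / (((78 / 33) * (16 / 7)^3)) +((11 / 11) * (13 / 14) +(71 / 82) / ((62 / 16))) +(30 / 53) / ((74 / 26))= 4.79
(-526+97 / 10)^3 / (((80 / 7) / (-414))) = 199422777467403 / 40000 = 4985569436.69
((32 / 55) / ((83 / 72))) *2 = 4608 / 4565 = 1.01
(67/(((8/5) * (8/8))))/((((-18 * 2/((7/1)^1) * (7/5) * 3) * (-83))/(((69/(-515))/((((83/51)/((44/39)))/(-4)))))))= 1440835/166038678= 0.01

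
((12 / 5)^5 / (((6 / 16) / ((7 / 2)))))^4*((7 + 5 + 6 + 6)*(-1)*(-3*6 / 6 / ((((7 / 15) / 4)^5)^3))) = 13440983703421000919824010562551830020096 / 6179146071875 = 2175217019807798297877815000.00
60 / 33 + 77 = 867 / 11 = 78.82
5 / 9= 0.56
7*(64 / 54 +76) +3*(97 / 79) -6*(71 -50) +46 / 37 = 33085505 / 78921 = 419.22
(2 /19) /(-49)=-2 /931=-0.00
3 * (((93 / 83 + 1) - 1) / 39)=93 / 1079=0.09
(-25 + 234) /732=209 /732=0.29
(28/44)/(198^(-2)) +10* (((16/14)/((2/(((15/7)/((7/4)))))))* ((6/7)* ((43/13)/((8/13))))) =59977548/2401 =24980.24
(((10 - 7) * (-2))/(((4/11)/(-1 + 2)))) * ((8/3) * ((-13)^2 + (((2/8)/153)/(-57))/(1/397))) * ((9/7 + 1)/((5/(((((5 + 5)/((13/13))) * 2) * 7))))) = -4150079296/8721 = -475871.95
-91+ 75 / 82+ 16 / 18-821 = -671725 / 738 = -910.20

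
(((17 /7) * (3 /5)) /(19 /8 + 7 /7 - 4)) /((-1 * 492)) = 0.00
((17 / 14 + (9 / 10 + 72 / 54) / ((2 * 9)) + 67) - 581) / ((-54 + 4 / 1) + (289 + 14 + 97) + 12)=-1937861 / 1368360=-1.42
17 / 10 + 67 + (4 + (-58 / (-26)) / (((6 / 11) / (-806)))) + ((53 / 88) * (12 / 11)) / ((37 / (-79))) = -216577304 / 67155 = -3225.04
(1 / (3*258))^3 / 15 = 1 / 6955272360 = 0.00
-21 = -21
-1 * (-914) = 914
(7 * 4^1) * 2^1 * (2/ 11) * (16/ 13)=1792/ 143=12.53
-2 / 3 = -0.67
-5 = -5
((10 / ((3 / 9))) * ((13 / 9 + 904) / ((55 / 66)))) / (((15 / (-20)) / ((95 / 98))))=-6193240 / 147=-42130.88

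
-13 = -13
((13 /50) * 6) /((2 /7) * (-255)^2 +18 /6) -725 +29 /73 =-57335290157 /79126525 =-724.60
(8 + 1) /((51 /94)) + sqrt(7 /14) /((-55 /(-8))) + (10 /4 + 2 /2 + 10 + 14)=4* sqrt(2) /55 + 1499 /34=44.19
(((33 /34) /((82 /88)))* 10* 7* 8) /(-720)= -1694 /2091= -0.81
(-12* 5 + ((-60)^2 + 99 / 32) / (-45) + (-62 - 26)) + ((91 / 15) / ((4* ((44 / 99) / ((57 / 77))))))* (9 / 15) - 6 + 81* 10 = 5081533 / 8800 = 577.45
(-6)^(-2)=1/ 36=0.03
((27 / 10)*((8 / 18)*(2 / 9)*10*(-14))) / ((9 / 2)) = -224 / 27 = -8.30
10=10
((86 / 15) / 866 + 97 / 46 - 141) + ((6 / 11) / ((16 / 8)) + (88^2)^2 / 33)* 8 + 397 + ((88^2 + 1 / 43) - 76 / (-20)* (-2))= 14546066.05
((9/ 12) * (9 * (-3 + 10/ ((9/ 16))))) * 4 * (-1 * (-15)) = 5985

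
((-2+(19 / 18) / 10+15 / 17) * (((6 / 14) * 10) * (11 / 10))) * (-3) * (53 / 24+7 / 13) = 29195419 / 742560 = 39.32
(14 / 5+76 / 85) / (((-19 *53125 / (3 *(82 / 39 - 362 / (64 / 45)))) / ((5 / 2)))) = 49459867 / 7138300000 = 0.01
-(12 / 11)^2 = -144 / 121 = -1.19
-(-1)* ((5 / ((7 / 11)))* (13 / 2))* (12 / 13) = 330 / 7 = 47.14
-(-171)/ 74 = 171/ 74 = 2.31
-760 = -760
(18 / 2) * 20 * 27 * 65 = 315900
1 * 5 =5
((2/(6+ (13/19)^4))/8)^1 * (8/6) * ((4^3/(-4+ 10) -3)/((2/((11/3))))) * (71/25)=2340956123/1094157450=2.14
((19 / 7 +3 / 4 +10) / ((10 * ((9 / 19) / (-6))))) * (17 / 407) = -121771 / 170940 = -0.71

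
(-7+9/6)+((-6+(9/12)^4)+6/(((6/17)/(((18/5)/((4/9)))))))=161941/1280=126.52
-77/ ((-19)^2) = -77/ 361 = -0.21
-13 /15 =-0.87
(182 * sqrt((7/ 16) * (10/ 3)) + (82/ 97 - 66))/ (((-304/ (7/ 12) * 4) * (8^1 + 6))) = 395/ 176928 - 91 * sqrt(210)/ 175104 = -0.01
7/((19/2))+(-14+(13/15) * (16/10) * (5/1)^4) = 48644/57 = 853.40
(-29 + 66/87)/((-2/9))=7371/58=127.09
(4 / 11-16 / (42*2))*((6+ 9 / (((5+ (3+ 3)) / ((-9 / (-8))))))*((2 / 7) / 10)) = 29 / 847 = 0.03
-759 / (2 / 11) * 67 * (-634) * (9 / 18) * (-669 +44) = -110827756875 / 2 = -55413878437.50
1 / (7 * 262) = 1 / 1834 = 0.00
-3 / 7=-0.43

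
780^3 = 474552000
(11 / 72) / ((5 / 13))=143 / 360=0.40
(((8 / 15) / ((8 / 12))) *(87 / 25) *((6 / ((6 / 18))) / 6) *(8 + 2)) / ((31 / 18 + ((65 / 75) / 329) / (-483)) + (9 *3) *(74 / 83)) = 18359479152 / 5670183115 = 3.24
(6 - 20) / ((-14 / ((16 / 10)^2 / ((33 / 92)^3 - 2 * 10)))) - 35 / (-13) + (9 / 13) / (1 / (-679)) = -2360843182116 / 5049792475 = -467.51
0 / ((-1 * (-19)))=0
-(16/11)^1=-16/11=-1.45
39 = 39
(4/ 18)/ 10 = 1/ 45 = 0.02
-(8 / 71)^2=-64 / 5041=-0.01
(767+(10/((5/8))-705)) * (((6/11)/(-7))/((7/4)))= -1872/539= -3.47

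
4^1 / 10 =2 / 5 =0.40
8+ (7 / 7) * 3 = 11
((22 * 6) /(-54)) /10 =-11 /45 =-0.24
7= 7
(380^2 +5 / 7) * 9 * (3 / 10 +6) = 16375041 / 2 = 8187520.50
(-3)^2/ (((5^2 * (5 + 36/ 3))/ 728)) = 6552/ 425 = 15.42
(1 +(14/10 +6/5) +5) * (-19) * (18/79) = -14706/395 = -37.23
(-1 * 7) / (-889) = 1 / 127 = 0.01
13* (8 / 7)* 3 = 312 / 7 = 44.57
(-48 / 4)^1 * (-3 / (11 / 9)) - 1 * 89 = -655 / 11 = -59.55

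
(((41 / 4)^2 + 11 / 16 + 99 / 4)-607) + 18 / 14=-475.21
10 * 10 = 100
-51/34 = -3/2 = -1.50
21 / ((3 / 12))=84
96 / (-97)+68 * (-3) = -204.99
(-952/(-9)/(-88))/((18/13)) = -1547/1782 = -0.87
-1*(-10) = 10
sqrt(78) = 8.83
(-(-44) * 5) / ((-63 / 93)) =-6820 / 21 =-324.76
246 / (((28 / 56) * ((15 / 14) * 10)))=45.92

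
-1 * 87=-87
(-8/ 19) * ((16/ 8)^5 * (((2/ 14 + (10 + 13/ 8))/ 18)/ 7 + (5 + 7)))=-1365296/ 8379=-162.94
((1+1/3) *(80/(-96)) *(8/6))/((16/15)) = -25/18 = -1.39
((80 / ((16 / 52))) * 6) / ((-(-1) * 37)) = 1560 / 37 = 42.16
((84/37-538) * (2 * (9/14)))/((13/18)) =-3211164/3367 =-953.72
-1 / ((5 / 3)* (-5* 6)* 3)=1 / 150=0.01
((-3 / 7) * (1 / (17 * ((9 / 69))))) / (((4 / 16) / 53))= -4876 / 119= -40.97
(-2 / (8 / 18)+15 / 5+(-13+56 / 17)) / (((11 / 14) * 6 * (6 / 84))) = -6223 / 187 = -33.28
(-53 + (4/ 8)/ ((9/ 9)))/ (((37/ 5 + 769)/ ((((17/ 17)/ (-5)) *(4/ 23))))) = 35/ 14881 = 0.00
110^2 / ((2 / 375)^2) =425390625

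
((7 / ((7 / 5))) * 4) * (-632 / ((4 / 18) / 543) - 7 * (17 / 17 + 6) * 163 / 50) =-154445174 / 5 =-30889034.80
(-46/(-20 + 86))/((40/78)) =-299/220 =-1.36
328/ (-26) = -164/ 13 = -12.62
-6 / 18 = -1 / 3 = -0.33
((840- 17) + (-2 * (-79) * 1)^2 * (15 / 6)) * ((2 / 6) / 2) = 63233 / 6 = 10538.83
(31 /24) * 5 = 155 /24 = 6.46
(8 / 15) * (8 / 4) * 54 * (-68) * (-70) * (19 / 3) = 1736448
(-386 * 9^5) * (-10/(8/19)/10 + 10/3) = -87372837/4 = -21843209.25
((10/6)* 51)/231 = 85/231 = 0.37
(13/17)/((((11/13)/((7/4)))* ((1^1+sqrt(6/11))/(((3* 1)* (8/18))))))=1183/255 - 1183* sqrt(66)/2805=1.21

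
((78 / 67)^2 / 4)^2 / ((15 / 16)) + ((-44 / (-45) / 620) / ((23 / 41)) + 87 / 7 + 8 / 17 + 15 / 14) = 14.10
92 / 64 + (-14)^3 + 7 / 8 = -43867 / 16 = -2741.69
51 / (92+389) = 51 / 481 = 0.11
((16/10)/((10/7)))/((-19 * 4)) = -0.01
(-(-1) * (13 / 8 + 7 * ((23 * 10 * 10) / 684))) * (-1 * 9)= -34423 / 152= -226.47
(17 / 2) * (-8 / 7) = -68 / 7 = -9.71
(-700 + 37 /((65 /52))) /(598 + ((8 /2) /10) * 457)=-419 /488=-0.86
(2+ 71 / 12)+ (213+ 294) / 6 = 1109 / 12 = 92.42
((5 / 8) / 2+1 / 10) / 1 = 33 / 80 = 0.41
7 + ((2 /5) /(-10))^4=7.00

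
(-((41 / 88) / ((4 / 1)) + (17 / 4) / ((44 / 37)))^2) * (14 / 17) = -11811807 / 1053184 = -11.22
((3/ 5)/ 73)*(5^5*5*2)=18750/ 73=256.85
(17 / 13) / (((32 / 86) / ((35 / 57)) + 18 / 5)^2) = 1540217 / 20835828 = 0.07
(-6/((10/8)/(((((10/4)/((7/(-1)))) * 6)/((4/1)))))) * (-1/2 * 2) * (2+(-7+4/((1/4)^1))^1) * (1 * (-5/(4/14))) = 495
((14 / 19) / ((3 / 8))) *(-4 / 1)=-448 / 57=-7.86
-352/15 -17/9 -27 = -2356/45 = -52.36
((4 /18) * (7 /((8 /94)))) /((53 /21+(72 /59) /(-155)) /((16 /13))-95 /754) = 63519779960 /6666230019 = 9.53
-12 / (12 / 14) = -14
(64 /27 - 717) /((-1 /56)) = 1080520 /27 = 40019.26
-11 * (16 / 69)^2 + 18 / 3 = 25750 / 4761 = 5.41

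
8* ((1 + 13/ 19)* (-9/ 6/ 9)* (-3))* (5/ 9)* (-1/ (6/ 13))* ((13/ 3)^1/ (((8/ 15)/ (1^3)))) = -33800/ 513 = -65.89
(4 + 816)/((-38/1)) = -410/19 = -21.58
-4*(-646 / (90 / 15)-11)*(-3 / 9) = -1424 / 9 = -158.22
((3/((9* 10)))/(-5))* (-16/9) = 8/675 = 0.01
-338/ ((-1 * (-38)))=-169/ 19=-8.89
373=373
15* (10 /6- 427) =-6380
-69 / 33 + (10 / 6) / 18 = -1187 / 594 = -2.00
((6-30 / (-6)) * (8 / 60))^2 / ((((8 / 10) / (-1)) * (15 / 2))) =-242 / 675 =-0.36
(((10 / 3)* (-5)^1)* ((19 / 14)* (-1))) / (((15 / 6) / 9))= 570 / 7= 81.43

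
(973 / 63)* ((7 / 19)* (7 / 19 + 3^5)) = 4499152 / 3249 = 1384.78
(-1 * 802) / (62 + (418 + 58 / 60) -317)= -24060 / 4919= -4.89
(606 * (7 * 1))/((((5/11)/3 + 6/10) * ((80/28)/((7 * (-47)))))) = -161193879/248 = -649975.32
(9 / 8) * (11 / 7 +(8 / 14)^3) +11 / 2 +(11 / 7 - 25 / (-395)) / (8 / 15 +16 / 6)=1731741 / 216776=7.99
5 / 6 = 0.83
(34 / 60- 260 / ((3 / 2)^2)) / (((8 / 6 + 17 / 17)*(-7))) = 10349 / 1470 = 7.04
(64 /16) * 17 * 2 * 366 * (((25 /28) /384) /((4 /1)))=25925 /896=28.93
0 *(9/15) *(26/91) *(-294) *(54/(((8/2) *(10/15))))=0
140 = 140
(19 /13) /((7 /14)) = 38 /13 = 2.92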